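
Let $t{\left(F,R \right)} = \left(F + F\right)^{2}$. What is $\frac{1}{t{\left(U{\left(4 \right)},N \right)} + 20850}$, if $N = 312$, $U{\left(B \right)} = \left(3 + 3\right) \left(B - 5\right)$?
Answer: $\frac{1}{20994} \approx 4.7633 \cdot 10^{-5}$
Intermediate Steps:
$U{\left(B \right)} = -30 + 6 B$ ($U{\left(B \right)} = 6 \left(-5 + B\right) = -30 + 6 B$)
$t{\left(F,R \right)} = 4 F^{2}$ ($t{\left(F,R \right)} = \left(2 F\right)^{2} = 4 F^{2}$)
$\frac{1}{t{\left(U{\left(4 \right)},N \right)} + 20850} = \frac{1}{4 \left(-30 + 6 \cdot 4\right)^{2} + 20850} = \frac{1}{4 \left(-30 + 24\right)^{2} + 20850} = \frac{1}{4 \left(-6\right)^{2} + 20850} = \frac{1}{4 \cdot 36 + 20850} = \frac{1}{144 + 20850} = \frac{1}{20994}$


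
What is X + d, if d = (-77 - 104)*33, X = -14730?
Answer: -20703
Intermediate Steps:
d = -5973 (d = -181*33 = -5973)
X + d = -14730 - 5973 = -20703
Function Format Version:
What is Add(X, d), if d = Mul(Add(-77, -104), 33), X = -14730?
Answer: -20703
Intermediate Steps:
d = -5973 (d = Mul(-181, 33) = -5973)
Add(X, d) = Add(-14730, -5973) = -20703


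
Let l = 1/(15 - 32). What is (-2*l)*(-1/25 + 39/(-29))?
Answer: -2008/12325 ≈ -0.16292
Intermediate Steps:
l = -1/17 (l = 1/(-17) = -1/17 ≈ -0.058824)
(-2*l)*(-1/25 + 39/(-29)) = (-2*(-1/17))*(-1/25 + 39/(-29)) = 2*(-1*1/25 + 39*(-1/29))/17 = 2*(-1/25 - 39/29)/17 = (2/17)*(-1004/725) = -2008/12325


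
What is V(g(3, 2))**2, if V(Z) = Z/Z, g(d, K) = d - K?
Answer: 1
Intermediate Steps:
V(Z) = 1
V(g(3, 2))**2 = 1**2 = 1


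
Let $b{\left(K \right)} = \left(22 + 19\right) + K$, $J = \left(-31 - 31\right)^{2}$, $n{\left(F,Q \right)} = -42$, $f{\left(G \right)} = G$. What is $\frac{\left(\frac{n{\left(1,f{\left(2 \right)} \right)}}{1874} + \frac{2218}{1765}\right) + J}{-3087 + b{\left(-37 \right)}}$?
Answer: $- \frac{6359267621}{5098680815} \approx -1.2472$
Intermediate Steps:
$J = 3844$ ($J = \left(-62\right)^{2} = 3844$)
$b{\left(K \right)} = 41 + K$
$\frac{\left(\frac{n{\left(1,f{\left(2 \right)} \right)}}{1874} + \frac{2218}{1765}\right) + J}{-3087 + b{\left(-37 \right)}} = \frac{\left(- \frac{42}{1874} + \frac{2218}{1765}\right) + 3844}{-3087 + \left(41 - 37\right)} = \frac{\left(\left(-42\right) \frac{1}{1874} + 2218 \cdot \frac{1}{1765}\right) + 3844}{-3087 + 4} = \frac{\left(- \frac{21}{937} + \frac{2218}{1765}\right) + 3844}{-3083} = \left(\frac{2041201}{1653805} + 3844\right) \left(- \frac{1}{3083}\right) = \frac{6359267621}{1653805} \left(- \frac{1}{3083}\right) = - \frac{6359267621}{5098680815}$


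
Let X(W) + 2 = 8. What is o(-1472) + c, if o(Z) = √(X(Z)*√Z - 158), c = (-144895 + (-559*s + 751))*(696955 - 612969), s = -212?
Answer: -2153065096 + √(-158 + 48*I*√23) ≈ -2.1531e+9 + 14.785*I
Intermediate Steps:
X(W) = 6 (X(W) = -2 + 8 = 6)
c = -2153065096 (c = (-144895 + (-559*(-212) + 751))*(696955 - 612969) = (-144895 + (118508 + 751))*83986 = (-144895 + 119259)*83986 = -25636*83986 = -2153065096)
o(Z) = √(-158 + 6*√Z) (o(Z) = √(6*√Z - 158) = √(-158 + 6*√Z))
o(-1472) + c = √(-158 + 6*√(-1472)) - 2153065096 = √(-158 + 6*(8*I*√23)) - 2153065096 = √(-158 + 48*I*√23) - 2153065096 = -2153065096 + √(-158 + 48*I*√23)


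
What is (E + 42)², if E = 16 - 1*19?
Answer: 1521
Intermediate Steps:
E = -3 (E = 16 - 19 = -3)
(E + 42)² = (-3 + 42)² = 39² = 1521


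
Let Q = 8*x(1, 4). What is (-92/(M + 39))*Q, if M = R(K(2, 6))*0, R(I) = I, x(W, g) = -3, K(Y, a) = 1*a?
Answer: 736/13 ≈ 56.615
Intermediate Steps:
K(Y, a) = a
Q = -24 (Q = 8*(-3) = -24)
M = 0 (M = 6*0 = 0)
(-92/(M + 39))*Q = (-92/(0 + 39))*(-24) = (-92/39)*(-24) = ((1/39)*(-92))*(-24) = -92/39*(-24) = 736/13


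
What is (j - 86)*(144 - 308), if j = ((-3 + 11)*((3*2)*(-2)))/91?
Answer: 1299208/91 ≈ 14277.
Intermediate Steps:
j = -96/91 (j = (8*(6*(-2)))*(1/91) = (8*(-12))*(1/91) = -96*1/91 = -96/91 ≈ -1.0549)
(j - 86)*(144 - 308) = (-96/91 - 86)*(144 - 308) = -7922/91*(-164) = 1299208/91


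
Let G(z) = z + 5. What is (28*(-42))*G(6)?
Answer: -12936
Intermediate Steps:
G(z) = 5 + z
(28*(-42))*G(6) = (28*(-42))*(5 + 6) = -1176*11 = -12936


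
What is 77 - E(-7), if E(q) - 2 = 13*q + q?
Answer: 173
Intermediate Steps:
E(q) = 2 + 14*q (E(q) = 2 + (13*q + q) = 2 + 14*q)
77 - E(-7) = 77 - (2 + 14*(-7)) = 77 - (2 - 98) = 77 - 1*(-96) = 77 + 96 = 173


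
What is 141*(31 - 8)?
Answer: 3243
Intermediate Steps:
141*(31 - 8) = 141*23 = 3243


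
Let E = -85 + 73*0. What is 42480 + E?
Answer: 42395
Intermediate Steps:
E = -85 (E = -85 + 0 = -85)
42480 + E = 42480 - 85 = 42395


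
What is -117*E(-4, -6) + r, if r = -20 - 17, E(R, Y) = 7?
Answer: -856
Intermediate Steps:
r = -37
-117*E(-4, -6) + r = -117*7 - 37 = -819 - 37 = -856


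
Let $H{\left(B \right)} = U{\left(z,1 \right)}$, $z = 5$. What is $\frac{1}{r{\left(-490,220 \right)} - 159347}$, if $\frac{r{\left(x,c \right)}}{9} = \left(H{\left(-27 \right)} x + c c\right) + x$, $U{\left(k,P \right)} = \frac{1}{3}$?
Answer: $\frac{1}{270373} \approx 3.6986 \cdot 10^{-6}$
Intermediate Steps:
$U{\left(k,P \right)} = \frac{1}{3}$
$H{\left(B \right)} = \frac{1}{3}$
$r{\left(x,c \right)} = 9 c^{2} + 12 x$ ($r{\left(x,c \right)} = 9 \left(\left(\frac{x}{3} + c c\right) + x\right) = 9 \left(\left(\frac{x}{3} + c^{2}\right) + x\right) = 9 \left(\left(c^{2} + \frac{x}{3}\right) + x\right) = 9 \left(c^{2} + \frac{4 x}{3}\right) = 9 c^{2} + 12 x$)
$\frac{1}{r{\left(-490,220 \right)} - 159347} = \frac{1}{\left(9 \cdot 220^{2} + 12 \left(-490\right)\right) - 159347} = \frac{1}{\left(9 \cdot 48400 - 5880\right) - 159347} = \frac{1}{\left(435600 - 5880\right) - 159347} = \frac{1}{429720 - 159347} = \frac{1}{270373}$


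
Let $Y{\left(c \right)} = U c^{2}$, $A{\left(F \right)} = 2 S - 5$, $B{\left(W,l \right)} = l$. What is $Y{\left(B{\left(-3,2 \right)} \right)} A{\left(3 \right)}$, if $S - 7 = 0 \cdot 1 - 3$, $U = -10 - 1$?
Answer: $-132$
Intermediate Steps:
$U = -11$
$S = 4$ ($S = 7 + \left(0 \cdot 1 - 3\right) = 7 + \left(0 - 3\right) = 7 - 3 = 4$)
$A{\left(F \right)} = 3$ ($A{\left(F \right)} = 2 \cdot 4 - 5 = 8 - 5 = 3$)
$Y{\left(c \right)} = - 11 c^{2}$
$Y{\left(B{\left(-3,2 \right)} \right)} A{\left(3 \right)} = - 11 \cdot 2^{2} \cdot 3 = \left(-11\right) 4 \cdot 3 = \left(-44\right) 3 = -132$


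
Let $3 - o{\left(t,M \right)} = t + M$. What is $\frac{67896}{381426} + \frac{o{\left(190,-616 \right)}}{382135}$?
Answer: $\frac{334731663}{1868669545} \approx 0.17913$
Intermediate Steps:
$o{\left(t,M \right)} = 3 - M - t$ ($o{\left(t,M \right)} = 3 - \left(t + M\right) = 3 - \left(M + t\right) = 3 - M - t$)
$\frac{67896}{381426} + \frac{o{\left(190,-616 \right)}}{382135} = \frac{67896}{381426} + \frac{3 - -616 - 190}{382135} = 67896 \cdot \frac{1}{381426} + \left(3 + 616 - 190\right) \frac{1}{382135} = \frac{11316}{63571} + 429 \cdot \frac{1}{382135} = \frac{11316}{63571} + \frac{33}{29395} = \frac{334731663}{1868669545}$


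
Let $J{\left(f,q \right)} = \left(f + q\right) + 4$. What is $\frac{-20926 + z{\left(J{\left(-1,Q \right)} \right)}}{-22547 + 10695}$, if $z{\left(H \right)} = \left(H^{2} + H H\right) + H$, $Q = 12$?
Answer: $\frac{20461}{11852} \approx 1.7264$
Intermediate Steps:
$J{\left(f,q \right)} = 4 + f + q$
$z{\left(H \right)} = H + 2 H^{2}$ ($z{\left(H \right)} = \left(H^{2} + H^{2}\right) + H = 2 H^{2} + H = H + 2 H^{2}$)
$\frac{-20926 + z{\left(J{\left(-1,Q \right)} \right)}}{-22547 + 10695} = \frac{-20926 + \left(4 - 1 + 12\right) \left(1 + 2 \left(4 - 1 + 12\right)\right)}{-22547 + 10695} = \frac{-20926 + 15 \left(1 + 2 \cdot 15\right)}{-11852} = \left(-20926 + 15 \left(1 + 30\right)\right) \left(- \frac{1}{11852}\right) = \left(-20926 + 15 \cdot 31\right) \left(- \frac{1}{11852}\right) = \left(-20926 + 465\right) \left(- \frac{1}{11852}\right) = \left(-20461\right) \left(- \frac{1}{11852}\right) = \frac{20461}{11852}$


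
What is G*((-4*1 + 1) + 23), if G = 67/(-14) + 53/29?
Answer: -12010/203 ≈ -59.163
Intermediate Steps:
G = -1201/406 (G = 67*(-1/14) + 53*(1/29) = -67/14 + 53/29 = -1201/406 ≈ -2.9581)
G*((-4*1 + 1) + 23) = -1201*((-4*1 + 1) + 23)/406 = -1201*((-4 + 1) + 23)/406 = -1201*(-3 + 23)/406 = -1201/406*20 = -12010/203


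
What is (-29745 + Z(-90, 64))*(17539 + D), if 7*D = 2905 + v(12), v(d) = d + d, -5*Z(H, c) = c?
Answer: -18703074878/35 ≈ -5.3437e+8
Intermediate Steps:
Z(H, c) = -c/5
v(d) = 2*d
D = 2929/7 (D = (2905 + 2*12)/7 = (2905 + 24)/7 = (⅐)*2929 = 2929/7 ≈ 418.43)
(-29745 + Z(-90, 64))*(17539 + D) = (-29745 - ⅕*64)*(17539 + 2929/7) = (-29745 - 64/5)*(125702/7) = -148789/5*125702/7 = -18703074878/35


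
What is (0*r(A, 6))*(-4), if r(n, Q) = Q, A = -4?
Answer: 0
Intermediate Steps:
(0*r(A, 6))*(-4) = (0*6)*(-4) = 0*(-4) = 0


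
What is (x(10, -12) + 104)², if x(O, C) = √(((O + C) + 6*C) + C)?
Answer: (104 + I*√86)² ≈ 10730.0 + 1928.9*I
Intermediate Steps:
x(O, C) = √(O + 8*C) (x(O, C) = √(((C + O) + 6*C) + C) = √((O + 7*C) + C) = √(O + 8*C))
(x(10, -12) + 104)² = (√(10 + 8*(-12)) + 104)² = (√(10 - 96) + 104)² = (√(-86) + 104)² = (I*√86 + 104)² = (104 + I*√86)²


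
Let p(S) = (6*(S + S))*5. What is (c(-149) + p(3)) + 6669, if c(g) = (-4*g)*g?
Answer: -81955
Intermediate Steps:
c(g) = -4*g**2
p(S) = 60*S (p(S) = (6*(2*S))*5 = (12*S)*5 = 60*S)
(c(-149) + p(3)) + 6669 = (-4*(-149)**2 + 60*3) + 6669 = (-4*22201 + 180) + 6669 = (-88804 + 180) + 6669 = -88624 + 6669 = -81955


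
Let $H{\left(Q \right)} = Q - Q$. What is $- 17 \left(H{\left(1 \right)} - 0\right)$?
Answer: $0$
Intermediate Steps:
$H{\left(Q \right)} = 0$
$- 17 \left(H{\left(1 \right)} - 0\right) = - 17 \left(0 - 0\right) = - 17 \left(0 + 0\right) = \left(-17\right) 0 = 0$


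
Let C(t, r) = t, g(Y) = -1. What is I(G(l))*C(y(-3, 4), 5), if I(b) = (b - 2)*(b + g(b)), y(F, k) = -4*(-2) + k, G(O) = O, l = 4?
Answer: 72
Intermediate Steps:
y(F, k) = 8 + k
I(b) = (-1 + b)*(-2 + b) (I(b) = (b - 2)*(b - 1) = (-2 + b)*(-1 + b) = (-1 + b)*(-2 + b))
I(G(l))*C(y(-3, 4), 5) = (2 + 4² - 3*4)*(8 + 4) = (2 + 16 - 12)*12 = 6*12 = 72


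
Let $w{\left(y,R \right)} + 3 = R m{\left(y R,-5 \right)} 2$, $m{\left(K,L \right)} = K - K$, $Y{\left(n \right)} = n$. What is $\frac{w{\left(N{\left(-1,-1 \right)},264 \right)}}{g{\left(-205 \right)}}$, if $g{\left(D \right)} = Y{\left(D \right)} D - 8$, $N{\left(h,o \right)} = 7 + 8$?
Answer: $- \frac{3}{42017} \approx -7.14 \cdot 10^{-5}$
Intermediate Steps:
$m{\left(K,L \right)} = 0$
$N{\left(h,o \right)} = 15$
$w{\left(y,R \right)} = -3$ ($w{\left(y,R \right)} = -3 + R 0 \cdot 2 = -3 + 0 \cdot 2 = -3 + 0 = -3$)
$g{\left(D \right)} = -8 + D^{2}$ ($g{\left(D \right)} = D D - 8 = D^{2} - 8 = -8 + D^{2}$)
$\frac{w{\left(N{\left(-1,-1 \right)},264 \right)}}{g{\left(-205 \right)}} = - \frac{3}{-8 + \left(-205\right)^{2}} = - \frac{3}{-8 + 42025} = - \frac{3}{42017}$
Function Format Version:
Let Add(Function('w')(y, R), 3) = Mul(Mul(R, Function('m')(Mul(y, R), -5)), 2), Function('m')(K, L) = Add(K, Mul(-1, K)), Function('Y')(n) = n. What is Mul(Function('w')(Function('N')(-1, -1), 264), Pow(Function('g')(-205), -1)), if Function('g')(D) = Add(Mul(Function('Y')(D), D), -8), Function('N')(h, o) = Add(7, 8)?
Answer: Rational(-3, 42017) ≈ -7.1400e-5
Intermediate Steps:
Function('m')(K, L) = 0
Function('N')(h, o) = 15
Function('w')(y, R) = -3 (Function('w')(y, R) = Add(-3, Mul(Mul(R, 0), 2)) = Add(-3, Mul(0, 2)) = Add(-3, 0) = -3)
Function('g')(D) = Add(-8, Pow(D, 2)) (Function('g')(D) = Add(Mul(D, D), -8) = Add(Pow(D, 2), -8) = Add(-8, Pow(D, 2)))
Mul(Function('w')(Function('N')(-1, -1), 264), Pow(Function('g')(-205), -1)) = Mul(-3, Pow(Add(-8, Pow(-205, 2)), -1)) = Mul(-3, Pow(Add(-8, 42025), -1)) = Mul(-3, Pow(42017, -1)) = Mul(-3, Rational(1, 42017)) = Rational(-3, 42017)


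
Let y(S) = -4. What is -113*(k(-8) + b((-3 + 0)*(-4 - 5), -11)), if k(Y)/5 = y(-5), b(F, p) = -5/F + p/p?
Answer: 58534/27 ≈ 2167.9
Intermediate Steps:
b(F, p) = 1 - 5/F (b(F, p) = -5/F + 1 = 1 - 5/F)
k(Y) = -20 (k(Y) = 5*(-4) = -20)
-113*(k(-8) + b((-3 + 0)*(-4 - 5), -11)) = -113*(-20 + (-5 + (-3 + 0)*(-4 - 5))/(((-3 + 0)*(-4 - 5)))) = -113*(-20 + (-5 - 3*(-9))/((-3*(-9)))) = -113*(-20 + (-5 + 27)/27) = -113*(-20 + (1/27)*22) = -113*(-20 + 22/27) = -113*(-518/27) = 58534/27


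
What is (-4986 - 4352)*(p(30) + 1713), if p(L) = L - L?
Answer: -15995994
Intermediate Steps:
p(L) = 0
(-4986 - 4352)*(p(30) + 1713) = (-4986 - 4352)*(0 + 1713) = -9338*1713 = -15995994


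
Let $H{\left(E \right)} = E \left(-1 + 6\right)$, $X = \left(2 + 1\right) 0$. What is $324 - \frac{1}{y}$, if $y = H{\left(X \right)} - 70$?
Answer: $\frac{22681}{70} \approx 324.01$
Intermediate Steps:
$X = 0$ ($X = 3 \cdot 0 = 0$)
$H{\left(E \right)} = 5 E$ ($H{\left(E \right)} = E 5 = 5 E$)
$y = -70$ ($y = 5 \cdot 0 - 70 = 0 - 70 = -70$)
$324 - \frac{1}{y} = 324 - \frac{1}{-70} = 324 - - \frac{1}{70} = 324 + \frac{1}{70} = \frac{22681}{70}$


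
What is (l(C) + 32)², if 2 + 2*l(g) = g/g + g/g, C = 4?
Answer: 1024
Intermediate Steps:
l(g) = 0 (l(g) = -1 + (g/g + g/g)/2 = -1 + (1 + 1)/2 = -1 + (½)*2 = -1 + 1 = 0)
(l(C) + 32)² = (0 + 32)² = 32² = 1024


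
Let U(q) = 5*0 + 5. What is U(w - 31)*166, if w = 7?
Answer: 830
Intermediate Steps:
U(q) = 5 (U(q) = 0 + 5 = 5)
U(w - 31)*166 = 5*166 = 830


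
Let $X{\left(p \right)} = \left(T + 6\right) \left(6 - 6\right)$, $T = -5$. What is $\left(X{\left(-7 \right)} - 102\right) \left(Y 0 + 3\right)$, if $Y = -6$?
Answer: $-306$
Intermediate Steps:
$X{\left(p \right)} = 0$ ($X{\left(p \right)} = \left(-5 + 6\right) \left(6 - 6\right) = 1 \cdot 0 = 0$)
$\left(X{\left(-7 \right)} - 102\right) \left(Y 0 + 3\right) = \left(0 - 102\right) \left(\left(-6\right) 0 + 3\right) = - 102 \left(0 + 3\right) = \left(-102\right) 3 = -306$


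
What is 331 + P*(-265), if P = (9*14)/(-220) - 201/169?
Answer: 2966779/3718 ≈ 797.95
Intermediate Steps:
P = -32757/18590 (P = 126*(-1/220) - 201*1/169 = -63/110 - 201/169 = -32757/18590 ≈ -1.7621)
331 + P*(-265) = 331 - 32757/18590*(-265) = 331 + 1736121/3718 = 2966779/3718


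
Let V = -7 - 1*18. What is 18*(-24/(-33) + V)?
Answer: -4806/11 ≈ -436.91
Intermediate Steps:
V = -25 (V = -7 - 18 = -25)
18*(-24/(-33) + V) = 18*(-24/(-33) - 25) = 18*(-24*(-1/33) - 25) = 18*(8/11 - 25) = 18*(-267/11) = -4806/11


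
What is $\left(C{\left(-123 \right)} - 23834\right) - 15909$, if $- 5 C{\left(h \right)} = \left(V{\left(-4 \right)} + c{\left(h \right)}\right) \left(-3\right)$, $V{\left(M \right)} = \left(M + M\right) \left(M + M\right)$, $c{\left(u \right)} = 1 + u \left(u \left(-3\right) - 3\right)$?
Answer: $- \frac{333574}{5} \approx -66715.0$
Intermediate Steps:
$c{\left(u \right)} = 1 + u \left(-3 - 3 u\right)$ ($c{\left(u \right)} = 1 + u \left(- 3 u - 3\right) = 1 + u \left(-3 - 3 u\right)$)
$V{\left(M \right)} = 4 M^{2}$ ($V{\left(M \right)} = 2 M 2 M = 4 M^{2}$)
$C{\left(h \right)} = 39 - \frac{9 h}{5} - \frac{9 h^{2}}{5}$ ($C{\left(h \right)} = - \frac{\left(4 \left(-4\right)^{2} - \left(-1 + 3 h + 3 h^{2}\right)\right) \left(-3\right)}{5} = - \frac{\left(4 \cdot 16 - \left(-1 + 3 h + 3 h^{2}\right)\right) \left(-3\right)}{5} = - \frac{\left(64 - \left(-1 + 3 h + 3 h^{2}\right)\right) \left(-3\right)}{5} = - \frac{\left(65 - 3 h - 3 h^{2}\right) \left(-3\right)}{5} = - \frac{-195 + 9 h + 9 h^{2}}{5} = 39 - \frac{9 h}{5} - \frac{9 h^{2}}{5}$)
$\left(C{\left(-123 \right)} - 23834\right) - 15909 = \left(\left(39 - - \frac{1107}{5} - \frac{9 \left(-123\right)^{2}}{5}\right) - 23834\right) - 15909 = \left(\left(39 + \frac{1107}{5} - \frac{136161}{5}\right) - 23834\right) - 15909 = \left(- \frac{134859}{5} - 23834\right) - 15909 = - \frac{254029}{5} - 15909 = - \frac{333574}{5}$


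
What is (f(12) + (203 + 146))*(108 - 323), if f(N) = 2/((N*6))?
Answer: -2701475/36 ≈ -75041.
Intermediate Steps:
f(N) = 1/(3*N) (f(N) = 2/((6*N)) = 2*(1/(6*N)) = 1/(3*N))
(f(12) + (203 + 146))*(108 - 323) = ((1/3)/12 + (203 + 146))*(108 - 323) = ((1/3)*(1/12) + 349)*(-215) = (1/36 + 349)*(-215) = (12565/36)*(-215) = -2701475/36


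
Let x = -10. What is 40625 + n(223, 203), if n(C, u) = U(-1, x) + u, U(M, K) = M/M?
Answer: 40829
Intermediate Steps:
U(M, K) = 1
n(C, u) = 1 + u
40625 + n(223, 203) = 40625 + (1 + 203) = 40625 + 204 = 40829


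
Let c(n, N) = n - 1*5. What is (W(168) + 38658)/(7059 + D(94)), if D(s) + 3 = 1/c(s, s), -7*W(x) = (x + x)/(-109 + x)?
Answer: 202988886/37051115 ≈ 5.4786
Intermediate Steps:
c(n, N) = -5 + n (c(n, N) = n - 5 = -5 + n)
W(x) = -2*x/(7*(-109 + x)) (W(x) = -(x + x)/(7*(-109 + x)) = -2*x/(7*(-109 + x)))
D(s) = -3 + 1/(-5 + s)
(W(168) + 38658)/(7059 + D(94)) = (-2*168/(-763 + 7*168) + 38658)/(7059 + (16 - 3*94)/(-5 + 94)) = (-2*168/(-763 + 1176) + 38658)/(7059 + (16 - 282)/89) = (-2*168/413 + 38658)/(7059 + (1/89)*(-266)) = (-2*168*1/413 + 38658)/(7059 - 266/89) = (-48/59 + 38658)/(627985/89) = (2280774/59)*(89/627985) = 202988886/37051115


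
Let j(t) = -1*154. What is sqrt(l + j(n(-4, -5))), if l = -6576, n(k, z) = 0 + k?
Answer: I*sqrt(6730) ≈ 82.037*I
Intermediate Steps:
n(k, z) = k
j(t) = -154
sqrt(l + j(n(-4, -5))) = sqrt(-6576 - 154) = sqrt(-6730) = I*sqrt(6730)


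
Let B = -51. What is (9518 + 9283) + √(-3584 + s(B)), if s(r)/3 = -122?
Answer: 18801 + 5*I*√158 ≈ 18801.0 + 62.849*I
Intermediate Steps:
s(r) = -366 (s(r) = 3*(-122) = -366)
(9518 + 9283) + √(-3584 + s(B)) = (9518 + 9283) + √(-3584 - 366) = 18801 + √(-3950) = 18801 + 5*I*√158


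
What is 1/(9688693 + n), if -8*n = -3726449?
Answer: 8/81235993 ≈ 9.8478e-8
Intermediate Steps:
n = 3726449/8 (n = -1/8*(-3726449) = 3726449/8 ≈ 4.6581e+5)
1/(9688693 + n) = 1/(9688693 + 3726449/8) = 1/(81235993/8) = 8/81235993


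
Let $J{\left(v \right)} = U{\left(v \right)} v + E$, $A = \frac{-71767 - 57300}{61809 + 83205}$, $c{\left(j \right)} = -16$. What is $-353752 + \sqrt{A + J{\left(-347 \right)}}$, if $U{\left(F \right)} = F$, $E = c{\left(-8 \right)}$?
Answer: $-353752 + \frac{\sqrt{2531732927655090}}{145014} \approx -3.5341 \cdot 10^{5}$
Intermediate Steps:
$E = -16$
$A = - \frac{129067}{145014} \approx -0.89003$
$J{\left(v \right)} = -16 + v^{2}$ ($J{\left(v \right)} = v v - 16 = v^{2} - 16 = -16 + v^{2}$)
$-353752 + \sqrt{A + J{\left(-347 \right)}} = -353752 + \sqrt{- \frac{129067}{145014} - \left(16 - \left(-347\right)^{2}\right)} = -353752 + \sqrt{- \frac{129067}{145014} + \left(-16 + 120409\right)} = -353752 + \sqrt{- \frac{129067}{145014} + 120393} = -353752 + \sqrt{\frac{17458541435}{145014}} = -353752 + \frac{\sqrt{2531732927655090}}{145014}$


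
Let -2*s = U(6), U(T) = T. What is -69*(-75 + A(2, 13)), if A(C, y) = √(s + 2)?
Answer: 5175 - 69*I ≈ 5175.0 - 69.0*I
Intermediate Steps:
s = -3 (s = -½*6 = -3)
A(C, y) = I (A(C, y) = √(-3 + 2) = √(-1) = I)
-69*(-75 + A(2, 13)) = -69*(-75 + I) = 5175 - 69*I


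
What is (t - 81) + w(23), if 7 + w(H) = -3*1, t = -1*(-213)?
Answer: 122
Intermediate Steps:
t = 213
w(H) = -10 (w(H) = -7 - 3*1 = -7 - 3 = -10)
(t - 81) + w(23) = (213 - 81) - 10 = 132 - 10 = 122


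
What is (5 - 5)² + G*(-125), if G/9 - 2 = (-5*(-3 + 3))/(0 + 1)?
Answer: -2250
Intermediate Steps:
G = 18 (G = 18 + 9*((-5*(-3 + 3))/(0 + 1)) = 18 + 9*((-5*0)/1) = 18 + 9*(1*0) = 18 + 9*0 = 18 + 0 = 18)
(5 - 5)² + G*(-125) = (5 - 5)² + 18*(-125) = 0² - 2250 = 0 - 2250 = -2250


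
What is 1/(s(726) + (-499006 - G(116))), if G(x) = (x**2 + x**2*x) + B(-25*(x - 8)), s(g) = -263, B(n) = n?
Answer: -1/2070921 ≈ -4.8288e-7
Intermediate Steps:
G(x) = 200 + x**2 + x**3 - 25*x (G(x) = (x**2 + x**2*x) - 25*(x - 8) = (x**2 + x**3) - 25*(-8 + x) = (x**2 + x**3) + (200 - 25*x) = 200 + x**2 + x**3 - 25*x)
1/(s(726) + (-499006 - G(116))) = 1/(-263 + (-499006 - (200 + 116**2 + 116**3 - 25*116))) = 1/(-263 + (-499006 - (200 + 13456 + 1560896 - 2900))) = 1/(-263 + (-499006 - 1*1571652)) = 1/(-263 + (-499006 - 1571652)) = 1/(-263 - 2070658) = 1/(-2070921) = -1/2070921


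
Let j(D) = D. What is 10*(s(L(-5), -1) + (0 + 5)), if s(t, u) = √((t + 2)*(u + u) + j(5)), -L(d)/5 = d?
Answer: 50 + 70*I ≈ 50.0 + 70.0*I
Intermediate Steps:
L(d) = -5*d
s(t, u) = √(5 + 2*u*(2 + t)) (s(t, u) = √((t + 2)*(u + u) + 5) = √((2 + t)*(2*u) + 5) = √(2*u*(2 + t) + 5) = √(5 + 2*u*(2 + t)))
10*(s(L(-5), -1) + (0 + 5)) = 10*(√(5 + 4*(-1) + 2*(-5*(-5))*(-1)) + (0 + 5)) = 10*(√(5 - 4 + 2*25*(-1)) + 5) = 10*(√(5 - 4 - 50) + 5) = 10*(√(-49) + 5) = 10*(7*I + 5) = 10*(5 + 7*I) = 50 + 70*I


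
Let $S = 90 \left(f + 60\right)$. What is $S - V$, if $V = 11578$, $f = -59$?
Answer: $-11488$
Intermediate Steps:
$S = 90$ ($S = 90 \left(-59 + 60\right) = 90 \cdot 1 = 90$)
$S - V = 90 - 11578 = -11488$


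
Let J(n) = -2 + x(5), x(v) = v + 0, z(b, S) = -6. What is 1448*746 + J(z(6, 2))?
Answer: 1080211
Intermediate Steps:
x(v) = v
J(n) = 3 (J(n) = -2 + 5 = 3)
1448*746 + J(z(6, 2)) = 1448*746 + 3 = 1080208 + 3 = 1080211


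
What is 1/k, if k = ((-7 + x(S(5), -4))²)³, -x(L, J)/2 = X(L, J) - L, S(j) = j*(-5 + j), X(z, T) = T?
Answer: 1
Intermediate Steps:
x(L, J) = -2*J + 2*L (x(L, J) = -2*(J - L) = -2*J + 2*L)
k = 1 (k = ((-7 + (-2*(-4) + 2*(5*(-5 + 5))))²)³ = ((-7 + (8 + 2*(5*0)))²)³ = ((-7 + (8 + 2*0))²)³ = ((-7 + (8 + 0))²)³ = ((-7 + 8)²)³ = (1²)³ = 1³ = 1)
1/k = 1/1 = 1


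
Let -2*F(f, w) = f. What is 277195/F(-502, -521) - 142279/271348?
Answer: 75180596831/68108348 ≈ 1103.8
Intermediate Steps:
F(f, w) = -f/2
277195/F(-502, -521) - 142279/271348 = 277195/((-½*(-502))) - 142279/271348 = 277195/251 - 142279*1/271348 = 277195*(1/251) - 142279/271348 = 277195/251 - 142279/271348 = 75180596831/68108348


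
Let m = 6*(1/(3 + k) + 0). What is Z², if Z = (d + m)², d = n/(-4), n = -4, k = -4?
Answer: 625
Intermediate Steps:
m = -6 (m = 6*(1/(3 - 4) + 0) = 6*(1/(-1) + 0) = 6*(-1 + 0) = 6*(-1) = -6)
d = 1 (d = -4/(-4) = -4*(-¼) = 1)
Z = 25 (Z = (1 - 6)² = (-5)² = 25)
Z² = 25² = 625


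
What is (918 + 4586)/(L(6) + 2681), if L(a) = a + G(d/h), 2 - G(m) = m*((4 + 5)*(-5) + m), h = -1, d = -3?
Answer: 5504/2815 ≈ 1.9552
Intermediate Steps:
G(m) = 2 - m*(-45 + m) (G(m) = 2 - m*((4 + 5)*(-5) + m) = 2 - m*(9*(-5) + m) = 2 - m*(-45 + m))
L(a) = 128 + a (L(a) = a + (2 - (-3/(-1))² + 45*(-3/(-1))) = a + (2 - (-3*(-1))² + 45*(-3*(-1))) = a + (2 - 1*3² + 45*3) = a + (2 - 1*9 + 135) = a + (2 - 9 + 135) = a + 128 = 128 + a)
(918 + 4586)/(L(6) + 2681) = (918 + 4586)/((128 + 6) + 2681) = 5504/(134 + 2681) = 5504/2815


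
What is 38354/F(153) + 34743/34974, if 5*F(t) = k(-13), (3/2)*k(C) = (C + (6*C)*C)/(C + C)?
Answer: -6706072243/897666 ≈ -7470.6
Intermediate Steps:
k(C) = (C + 6*C²)/(3*C) (k(C) = 2*((C + (6*C)*C)/(C + C))/3 = 2*((C + 6*C²)/((2*C)))/3 = 2*((C + 6*C²)*(1/(2*C)))/3 = 2*((C + 6*C²)/(2*C))/3 = (C + 6*C²)/(3*C))
F(t) = -77/15 (F(t) = (⅓ + 2*(-13))/5 = (⅓ - 26)/5 = (⅕)*(-77/3) = -77/15)
38354/F(153) + 34743/34974 = 38354/(-77/15) + 34743/34974 = 38354*(-15/77) + 34743*(1/34974) = -575310/77 + 11581/11658 = -6706072243/897666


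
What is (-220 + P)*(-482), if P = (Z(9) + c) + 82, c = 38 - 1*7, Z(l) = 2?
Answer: 50610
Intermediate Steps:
c = 31 (c = 38 - 7 = 31)
P = 115 (P = (2 + 31) + 82 = 33 + 82 = 115)
(-220 + P)*(-482) = (-220 + 115)*(-482) = -105*(-482) = 50610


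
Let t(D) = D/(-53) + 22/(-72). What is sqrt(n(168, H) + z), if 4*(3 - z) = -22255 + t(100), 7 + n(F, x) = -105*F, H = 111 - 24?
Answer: I*sqrt(4886191105)/636 ≈ 109.91*I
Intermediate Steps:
H = 87
t(D) = -11/36 - D/53 (t(D) = D*(-1/53) + 22*(-1/72) = -D/53 - 11/36 = -11/36 - D/53)
n(F, x) = -7 - 105*F
z = 42489619/7632 (z = 3 - (-22255 + (-11/36 - 1/53*100))/4 = 3 - (-22255 + (-11/36 - 100/53))/4 = 3 - (-22255 - 4183/1908)/4 = 3 - 1/4*(-42466723/1908) = 3 + 42466723/7632 = 42489619/7632 ≈ 5567.3)
sqrt(n(168, H) + z) = sqrt((-7 - 105*168) + 42489619/7632) = sqrt((-7 - 17640) + 42489619/7632) = sqrt(-17647 + 42489619/7632) = sqrt(-92192285/7632) = I*sqrt(4886191105)/636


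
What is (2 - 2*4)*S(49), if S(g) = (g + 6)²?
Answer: -18150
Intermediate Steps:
S(g) = (6 + g)²
(2 - 2*4)*S(49) = (2 - 2*4)*(6 + 49)² = (2 - 8)*55² = -6*3025 = -18150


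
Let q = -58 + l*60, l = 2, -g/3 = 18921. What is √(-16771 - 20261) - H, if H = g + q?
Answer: 56701 + 2*I*√9258 ≈ 56701.0 + 192.44*I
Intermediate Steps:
g = -56763 (g = -3*18921 = -56763)
q = 62 (q = -58 + 2*60 = -58 + 120 = 62)
H = -56701 (H = -56763 + 62 = -56701)
√(-16771 - 20261) - H = √(-16771 - 20261) - 1*(-56701) = √(-37032) + 56701 = 2*I*√9258 + 56701 = 56701 + 2*I*√9258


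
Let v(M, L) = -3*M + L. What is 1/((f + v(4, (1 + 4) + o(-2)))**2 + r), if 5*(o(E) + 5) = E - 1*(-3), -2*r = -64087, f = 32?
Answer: 50/1622577 ≈ 3.0815e-5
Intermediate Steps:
r = 64087/2 (r = -1/2*(-64087) = 64087/2 ≈ 32044.)
o(E) = -22/5 + E/5 (o(E) = -5 + (E - 1*(-3))/5 = -5 + (E + 3)/5 = -5 + (3 + E)/5 = -5 + (3/5 + E/5) = -22/5 + E/5)
v(M, L) = L - 3*M
1/((f + v(4, (1 + 4) + o(-2)))**2 + r) = 1/((32 + (((1 + 4) + (-22/5 + (1/5)*(-2))) - 3*4))**2 + 64087/2) = 1/((32 + ((5 + (-22/5 - 2/5)) - 12))**2 + 64087/2) = 1/((32 + ((5 - 24/5) - 12))**2 + 64087/2) = 1/((32 + (1/5 - 12))**2 + 64087/2) = 1/((32 - 59/5)**2 + 64087/2) = 1/((101/5)**2 + 64087/2) = 1/(10201/25 + 64087/2) = 1/(1622577/50) = 50/1622577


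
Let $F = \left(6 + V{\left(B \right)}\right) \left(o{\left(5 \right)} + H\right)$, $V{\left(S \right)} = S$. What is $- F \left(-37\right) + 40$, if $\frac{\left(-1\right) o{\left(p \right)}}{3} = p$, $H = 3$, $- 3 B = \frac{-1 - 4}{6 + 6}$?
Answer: $- \frac{8057}{3} \approx -2685.7$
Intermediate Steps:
$B = \frac{5}{36}$ ($B = - \frac{\left(-1 - 4\right) \frac{1}{6 + 6}}{3} = - \frac{\left(-5\right) \frac{1}{12}}{3} = \left(- \frac{1}{3}\right) \left(- \frac{5}{12}\right) = \frac{5}{36} \approx 0.13889$)
$o{\left(p \right)} = - 3 p$
$F = - \frac{221}{3}$ ($F = \left(6 + \frac{5}{36}\right) \left(\left(-3\right) 5 + 3\right) = \frac{221 \left(-15 + 3\right)}{36} = \frac{221}{36} \left(-12\right) = - \frac{221}{3} \approx -73.667$)
$- F \left(-37\right) + 40 = \left(-1\right) \left(- \frac{221}{3}\right) \left(-37\right) + 40 = \frac{221}{3} \left(-37\right) + 40 = - \frac{8177}{3} + 40 = - \frac{8057}{3}$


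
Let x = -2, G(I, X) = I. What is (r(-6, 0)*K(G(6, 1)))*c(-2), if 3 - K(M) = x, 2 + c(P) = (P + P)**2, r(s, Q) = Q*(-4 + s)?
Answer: 0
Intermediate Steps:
c(P) = -2 + 4*P**2 (c(P) = -2 + (P + P)**2 = -2 + (2*P)**2 = -2 + 4*P**2)
K(M) = 5 (K(M) = 3 - 1*(-2) = 3 + 2 = 5)
(r(-6, 0)*K(G(6, 1)))*c(-2) = ((0*(-4 - 6))*5)*(-2 + 4*(-2)**2) = ((0*(-10))*5)*(-2 + 4*4) = (0*5)*(-2 + 16) = 0*14 = 0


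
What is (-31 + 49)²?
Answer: 324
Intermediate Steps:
(-31 + 49)² = 18² = 324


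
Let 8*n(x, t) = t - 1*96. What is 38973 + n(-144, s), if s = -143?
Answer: 311545/8 ≈ 38943.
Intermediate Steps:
n(x, t) = -12 + t/8 (n(x, t) = (t - 1*96)/8 = (t - 96)/8 = (-96 + t)/8 = -12 + t/8)
38973 + n(-144, s) = 38973 + (-12 + (⅛)*(-143)) = 38973 + (-12 - 143/8) = 38973 - 239/8 = 311545/8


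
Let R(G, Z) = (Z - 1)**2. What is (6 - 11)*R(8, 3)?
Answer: -20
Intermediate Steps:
R(G, Z) = (-1 + Z)**2
(6 - 11)*R(8, 3) = (6 - 11)*(-1 + 3)**2 = -5*2**2 = -5*4 = -20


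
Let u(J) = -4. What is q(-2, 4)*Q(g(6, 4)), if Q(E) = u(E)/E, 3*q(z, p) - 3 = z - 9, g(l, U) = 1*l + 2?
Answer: 4/3 ≈ 1.3333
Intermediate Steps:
g(l, U) = 2 + l (g(l, U) = l + 2 = 2 + l)
q(z, p) = -2 + z/3 (q(z, p) = 1 + (z - 9)/3 = 1 + (-9 + z)/3 = 1 + (-3 + z/3) = -2 + z/3)
Q(E) = -4/E
q(-2, 4)*Q(g(6, 4)) = (-2 + (1/3)*(-2))*(-4/(2 + 6)) = (-2 - 2/3)*(-4/8) = -(-32)/(3*8) = -8/3*(-1/2) = 4/3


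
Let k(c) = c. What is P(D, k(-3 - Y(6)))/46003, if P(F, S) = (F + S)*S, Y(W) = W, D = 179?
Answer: -1530/46003 ≈ -0.033259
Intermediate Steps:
P(F, S) = S*(F + S)
P(D, k(-3 - Y(6)))/46003 = ((-3 - 1*6)*(179 + (-3 - 1*6)))/46003 = ((-3 - 6)*(179 + (-3 - 6)))*(1/46003) = -9*(179 - 9)*(1/46003) = -9*170*(1/46003) = -1530*1/46003 = -1530/46003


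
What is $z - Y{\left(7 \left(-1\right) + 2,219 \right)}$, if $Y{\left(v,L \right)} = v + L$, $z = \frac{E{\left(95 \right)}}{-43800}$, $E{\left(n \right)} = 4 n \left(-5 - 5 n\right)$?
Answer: $- \frac{15318}{73} \approx -209.84$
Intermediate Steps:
$E{\left(n \right)} = 4 n \left(-5 - 5 n\right)$
$z = \frac{304}{73}$ ($z = \frac{\left(-20\right) 95 \left(1 + 95\right)}{-43800} = \left(-20\right) 95 \cdot 96 \left(- \frac{1}{43800}\right) = \left(-182400\right) \left(- \frac{1}{43800}\right) = \frac{304}{73} \approx 4.1644$)
$Y{\left(v,L \right)} = L + v$
$z - Y{\left(7 \left(-1\right) + 2,219 \right)} = \frac{304}{73} - \left(219 + \left(7 \left(-1\right) + 2\right)\right) = \frac{304}{73} - \left(219 + \left(-7 + 2\right)\right) = \frac{304}{73} - \left(219 - 5\right) = \frac{304}{73} - 214 = - \frac{15318}{73}$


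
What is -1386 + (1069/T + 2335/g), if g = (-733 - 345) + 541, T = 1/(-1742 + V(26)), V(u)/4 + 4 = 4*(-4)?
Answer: -1046671183/537 ≈ -1.9491e+6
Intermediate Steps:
V(u) = -80 (V(u) = -16 + 4*(4*(-4)) = -16 + 4*(-16) = -16 - 64 = -80)
T = -1/1822 (T = 1/(-1742 - 80) = 1/(-1822) = -1/1822 ≈ -0.00054885)
g = -537 (g = -1078 + 541 = -537)
-1386 + (1069/T + 2335/g) = -1386 + (1069/(-1/1822) + 2335/(-537)) = -1386 + (1069*(-1822) + 2335*(-1/537)) = -1386 + (-1947718 - 2335/537) = -1386 - 1045926901/537 = -1046671183/537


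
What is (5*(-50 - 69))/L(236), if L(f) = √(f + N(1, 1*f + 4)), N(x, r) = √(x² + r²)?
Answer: -595/√(236 + √57601) ≈ -27.272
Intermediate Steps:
N(x, r) = √(r² + x²)
L(f) = √(f + √(1 + (4 + f)²)) (L(f) = √(f + √((1*f + 4)² + 1²)) = √(f + √((f + 4)² + 1)) = √(f + √((4 + f)² + 1)) = √(f + √(1 + (4 + f)²)))
(5*(-50 - 69))/L(236) = (5*(-50 - 69))/(√(236 + √(1 + (4 + 236)²))) = (5*(-119))/(√(236 + √(1 + 240²))) = -595/√(236 + √(1 + 57600)) = -595/√(236 + √57601)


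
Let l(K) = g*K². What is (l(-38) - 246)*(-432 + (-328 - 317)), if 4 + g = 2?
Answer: 3375318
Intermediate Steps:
g = -2 (g = -4 + 2 = -2)
l(K) = -2*K²
(l(-38) - 246)*(-432 + (-328 - 317)) = (-2*(-38)² - 246)*(-432 + (-328 - 317)) = (-2*1444 - 246)*(-432 - 645) = (-2888 - 246)*(-1077) = -3134*(-1077) = 3375318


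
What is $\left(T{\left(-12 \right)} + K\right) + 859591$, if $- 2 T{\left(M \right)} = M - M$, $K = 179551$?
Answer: $1039142$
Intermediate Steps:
$T{\left(M \right)} = 0$ ($T{\left(M \right)} = - \frac{M - M}{2} = \left(- \frac{1}{2}\right) 0 = 0$)
$\left(T{\left(-12 \right)} + K\right) + 859591 = \left(0 + 179551\right) + 859591 = 179551 + 859591 = 1039142$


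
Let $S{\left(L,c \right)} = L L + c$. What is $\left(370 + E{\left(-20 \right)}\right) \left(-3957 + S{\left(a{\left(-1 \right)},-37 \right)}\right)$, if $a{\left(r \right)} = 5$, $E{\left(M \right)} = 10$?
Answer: $-1508220$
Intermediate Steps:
$S{\left(L,c \right)} = c + L^{2}$ ($S{\left(L,c \right)} = L^{2} + c = c + L^{2}$)
$\left(370 + E{\left(-20 \right)}\right) \left(-3957 + S{\left(a{\left(-1 \right)},-37 \right)}\right) = \left(370 + 10\right) \left(-3957 - \left(37 - 5^{2}\right)\right) = 380 \left(-3957 + \left(-37 + 25\right)\right) = 380 \left(-3957 - 12\right) = 380 \left(-3969\right) = -1508220$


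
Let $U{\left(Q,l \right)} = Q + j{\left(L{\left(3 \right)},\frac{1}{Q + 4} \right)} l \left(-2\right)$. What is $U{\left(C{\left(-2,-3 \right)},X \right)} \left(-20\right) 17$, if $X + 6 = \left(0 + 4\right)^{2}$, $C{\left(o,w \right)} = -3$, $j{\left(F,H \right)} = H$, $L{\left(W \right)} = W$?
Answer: $7820$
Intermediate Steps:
$X = 10$ ($X = -6 + \left(0 + 4\right)^{2} = -6 + 4^{2} = -6 + 16 = 10$)
$U{\left(Q,l \right)} = Q - \frac{2 l}{4 + Q}$ ($U{\left(Q,l \right)} = Q + \frac{l}{Q + 4} \left(-2\right) = Q + \frac{l}{4 + Q} \left(-2\right) = Q - \frac{2 l}{4 + Q}$)
$U{\left(C{\left(-2,-3 \right)},X \right)} \left(-20\right) 17 = \frac{\left(-2\right) 10 - 3 \left(4 - 3\right)}{4 - 3} \left(-20\right) 17 = \frac{-20 - 3}{1} \left(-20\right) 17 = 1 \left(-20 - 3\right) \left(-20\right) 17 = 1 \left(-23\right) \left(-20\right) 17 = \left(-23\right) \left(-20\right) 17 = 460 \cdot 17 = 7820$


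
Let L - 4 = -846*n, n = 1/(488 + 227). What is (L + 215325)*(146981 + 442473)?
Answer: 90751977683606/715 ≈ 1.2693e+11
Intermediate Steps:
n = 1/715 ≈ 0.0013986
L = 2014/715 (L = 4 - 846*1/715 = 4 - 846/715 = 2014/715 ≈ 2.8168)
(L + 215325)*(146981 + 442473) = (2014/715 + 215325)*(146981 + 442473) = (153959389/715)*589454 = 90751977683606/715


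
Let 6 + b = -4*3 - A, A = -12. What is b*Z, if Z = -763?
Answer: 4578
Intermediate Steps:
b = -6 (b = -6 + (-4*3 - 1*(-12)) = -6 + (-12 + 12) = -6 + 0 = -6)
b*Z = -6*(-763) = 4578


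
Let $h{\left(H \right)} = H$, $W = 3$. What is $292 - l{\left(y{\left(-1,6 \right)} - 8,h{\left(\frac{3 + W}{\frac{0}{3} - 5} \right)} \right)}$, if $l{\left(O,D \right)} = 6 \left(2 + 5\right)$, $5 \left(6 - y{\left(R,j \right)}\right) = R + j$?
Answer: $250$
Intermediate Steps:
$y{\left(R,j \right)} = 6 - \frac{R}{5} - \frac{j}{5}$ ($y{\left(R,j \right)} = 6 - \frac{R + j}{5} = 6 - \left(\frac{R}{5} + \frac{j}{5}\right) = 6 - \frac{R}{5} - \frac{j}{5}$)
$l{\left(O,D \right)} = 42$ ($l{\left(O,D \right)} = 6 \cdot 7 = 42$)
$292 - l{\left(y{\left(-1,6 \right)} - 8,h{\left(\frac{3 + W}{\frac{0}{3} - 5} \right)} \right)} = 292 - 42 = 250$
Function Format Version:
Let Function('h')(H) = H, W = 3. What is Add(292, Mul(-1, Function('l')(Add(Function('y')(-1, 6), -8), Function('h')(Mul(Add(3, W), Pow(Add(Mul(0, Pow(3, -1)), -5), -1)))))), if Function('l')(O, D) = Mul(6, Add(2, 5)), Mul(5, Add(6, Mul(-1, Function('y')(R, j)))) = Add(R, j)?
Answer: 250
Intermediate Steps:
Function('y')(R, j) = Add(6, Mul(Rational(-1, 5), R), Mul(Rational(-1, 5), j)) (Function('y')(R, j) = Add(6, Mul(Rational(-1, 5), Add(R, j))) = Add(6, Add(Mul(Rational(-1, 5), R), Mul(Rational(-1, 5), j))) = Add(6, Mul(Rational(-1, 5), R), Mul(Rational(-1, 5), j)))
Function('l')(O, D) = 42 (Function('l')(O, D) = Mul(6, 7) = 42)
Add(292, Mul(-1, Function('l')(Add(Function('y')(-1, 6), -8), Function('h')(Mul(Add(3, W), Pow(Add(Mul(0, Pow(3, -1)), -5), -1)))))) = Add(292, Mul(-1, 42)) = Add(292, -42) = 250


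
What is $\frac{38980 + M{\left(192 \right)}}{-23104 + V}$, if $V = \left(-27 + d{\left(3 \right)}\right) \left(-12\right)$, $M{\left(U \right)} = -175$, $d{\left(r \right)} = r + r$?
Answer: $- \frac{38805}{22852} \approx -1.6981$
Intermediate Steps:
$d{\left(r \right)} = 2 r$
$V = 252$ ($V = \left(-27 + 2 \cdot 3\right) \left(-12\right) = \left(-27 + 6\right) \left(-12\right) = \left(-21\right) \left(-12\right) = 252$)
$\frac{38980 + M{\left(192 \right)}}{-23104 + V} = \frac{38980 - 175}{-23104 + 252} = \frac{38805}{-22852} = 38805 \left(- \frac{1}{22852}\right) = - \frac{38805}{22852}$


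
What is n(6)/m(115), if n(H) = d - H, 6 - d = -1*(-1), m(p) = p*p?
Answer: -1/13225 ≈ -7.5614e-5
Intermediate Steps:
m(p) = p²
d = 5 (d = 6 - (-1)*(-1) = 6 - 1*1 = 6 - 1 = 5)
n(H) = 5 - H
n(6)/m(115) = (5 - 1*6)/(115²) = (5 - 6)/13225 = -1*1/13225 = -1/13225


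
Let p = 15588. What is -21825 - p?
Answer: -37413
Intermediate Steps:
-21825 - p = -21825 - 1*15588 = -21825 - 15588 = -37413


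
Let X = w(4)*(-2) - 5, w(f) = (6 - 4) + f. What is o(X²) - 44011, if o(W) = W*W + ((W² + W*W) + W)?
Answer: 206841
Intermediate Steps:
w(f) = 2 + f
X = -17 (X = (2 + 4)*(-2) - 5 = 6*(-2) - 5 = -12 - 5 = -17)
o(W) = W + 3*W² (o(W) = W² + ((W² + W²) + W) = W² + (2*W² + W) = W² + (W + 2*W²) = W + 3*W²)
o(X²) - 44011 = (-17)²*(1 + 3*(-17)²) - 44011 = 289*(1 + 3*289) - 44011 = 289*(1 + 867) - 44011 = 289*868 - 44011 = 250852 - 44011 = 206841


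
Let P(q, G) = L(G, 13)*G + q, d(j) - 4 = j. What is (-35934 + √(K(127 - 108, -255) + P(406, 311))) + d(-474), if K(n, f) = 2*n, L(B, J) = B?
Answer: -36404 + √97165 ≈ -36092.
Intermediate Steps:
d(j) = 4 + j
P(q, G) = q + G² (P(q, G) = G*G + q = G² + q = q + G²)
(-35934 + √(K(127 - 108, -255) + P(406, 311))) + d(-474) = (-35934 + √(2*(127 - 108) + (406 + 311²))) + (4 - 474) = (-35934 + √(2*19 + (406 + 96721))) - 470 = (-35934 + √(38 + 97127)) - 470 = (-35934 + √97165) - 470 = -36404 + √97165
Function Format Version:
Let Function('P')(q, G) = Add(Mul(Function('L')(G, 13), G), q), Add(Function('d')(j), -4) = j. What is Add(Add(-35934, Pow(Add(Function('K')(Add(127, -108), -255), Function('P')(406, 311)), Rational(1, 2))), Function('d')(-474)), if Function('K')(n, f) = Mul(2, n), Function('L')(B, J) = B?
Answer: Add(-36404, Pow(97165, Rational(1, 2))) ≈ -36092.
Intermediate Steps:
Function('d')(j) = Add(4, j)
Function('P')(q, G) = Add(q, Pow(G, 2)) (Function('P')(q, G) = Add(Mul(G, G), q) = Add(Pow(G, 2), q) = Add(q, Pow(G, 2)))
Add(Add(-35934, Pow(Add(Function('K')(Add(127, -108), -255), Function('P')(406, 311)), Rational(1, 2))), Function('d')(-474)) = Add(Add(-35934, Pow(Add(Mul(2, Add(127, -108)), Add(406, Pow(311, 2))), Rational(1, 2))), Add(4, -474)) = Add(Add(-35934, Pow(Add(Mul(2, 19), Add(406, 96721)), Rational(1, 2))), -470) = Add(Add(-35934, Pow(Add(38, 97127), Rational(1, 2))), -470) = Add(Add(-35934, Pow(97165, Rational(1, 2))), -470) = Add(-36404, Pow(97165, Rational(1, 2)))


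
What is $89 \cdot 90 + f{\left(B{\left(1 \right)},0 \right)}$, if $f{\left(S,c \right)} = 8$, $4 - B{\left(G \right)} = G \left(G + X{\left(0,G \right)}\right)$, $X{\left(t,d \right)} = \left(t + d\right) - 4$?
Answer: $8018$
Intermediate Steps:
$X{\left(t,d \right)} = -4 + d + t$ ($X{\left(t,d \right)} = \left(d + t\right) - 4 = -4 + d + t$)
$B{\left(G \right)} = 4 - G \left(-4 + 2 G\right)$ ($B{\left(G \right)} = 4 - G \left(G + \left(-4 + G + 0\right)\right) = 4 - G \left(G + \left(-4 + G\right)\right) = 4 - G \left(-4 + 2 G\right)$)
$89 \cdot 90 + f{\left(B{\left(1 \right)},0 \right)} = 89 \cdot 90 + 8 = 8010 + 8 = 8018$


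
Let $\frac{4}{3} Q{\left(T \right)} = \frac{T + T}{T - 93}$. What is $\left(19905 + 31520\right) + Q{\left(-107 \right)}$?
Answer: $\frac{20570321}{400} \approx 51426.0$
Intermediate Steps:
$Q{\left(T \right)} = \frac{3 T}{2 \left(-93 + T\right)}$ ($Q{\left(T \right)} = \frac{3 \frac{T + T}{T - 93}}{4} = \frac{3 \frac{2 T}{-93 + T}}{4} = \frac{3 T}{2 \left(-93 + T\right)}$)
$\left(19905 + 31520\right) + Q{\left(-107 \right)} = \left(19905 + 31520\right) + \frac{3}{2} \left(-107\right) \frac{1}{-93 - 107} = 51425 + \frac{3}{2} \left(-107\right) \frac{1}{-200} = 51425 + \frac{3}{2} \left(-107\right) \left(- \frac{1}{200}\right) = 51425 + \frac{321}{400} = \frac{20570321}{400}$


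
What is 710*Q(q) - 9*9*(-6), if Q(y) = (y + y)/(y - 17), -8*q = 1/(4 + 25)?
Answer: 383738/789 ≈ 486.36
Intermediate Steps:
q = -1/232 (q = -1/(8*(4 + 25)) = -⅛/29 = -⅛*1/29 = -1/232 ≈ -0.0043103)
Q(y) = 2*y/(-17 + y) (Q(y) = (2*y)/(-17 + y) = 2*y/(-17 + y))
710*Q(q) - 9*9*(-6) = 710*(2*(-1/232)/(-17 - 1/232)) - 9*9*(-6) = 710*(2*(-1/232)/(-3945/232)) - 81*(-6) = 710*(2*(-1/232)*(-232/3945)) + 486 = 710*(2/3945) + 486 = 284/789 + 486 = 383738/789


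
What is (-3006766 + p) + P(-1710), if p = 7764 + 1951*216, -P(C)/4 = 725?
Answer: -2580486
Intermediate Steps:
P(C) = -2900 (P(C) = -4*725 = -2900)
p = 429180 (p = 7764 + 421416 = 429180)
(-3006766 + p) + P(-1710) = (-3006766 + 429180) - 2900 = -2577586 - 2900 = -2580486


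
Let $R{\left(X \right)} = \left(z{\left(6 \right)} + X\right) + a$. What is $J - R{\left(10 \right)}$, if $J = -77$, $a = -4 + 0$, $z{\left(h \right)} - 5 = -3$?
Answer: $-85$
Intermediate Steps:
$z{\left(h \right)} = 2$ ($z{\left(h \right)} = 5 - 3 = 2$)
$a = -4$
$R{\left(X \right)} = -2 + X$ ($R{\left(X \right)} = \left(2 + X\right) - 4 = -2 + X$)
$J - R{\left(10 \right)} = -77 - \left(-2 + 10\right) = -77 - 8 = -85$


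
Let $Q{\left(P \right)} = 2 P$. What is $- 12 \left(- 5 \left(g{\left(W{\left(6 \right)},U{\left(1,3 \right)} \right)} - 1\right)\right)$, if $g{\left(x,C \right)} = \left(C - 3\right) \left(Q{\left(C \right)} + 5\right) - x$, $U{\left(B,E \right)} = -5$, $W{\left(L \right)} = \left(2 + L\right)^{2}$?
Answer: $-1500$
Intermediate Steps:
$g{\left(x,C \right)} = - x + \left(-3 + C\right) \left(5 + 2 C\right)$ ($g{\left(x,C \right)} = \left(C - 3\right) \left(2 C + 5\right) - x = \left(-3 + C\right) \left(5 + 2 C\right) - x = - x + \left(-3 + C\right) \left(5 + 2 C\right)$)
$- 12 \left(- 5 \left(g{\left(W{\left(6 \right)},U{\left(1,3 \right)} \right)} - 1\right)\right) = - 12 \left(- 5 \left(\left(-15 - -5 - \left(2 + 6\right)^{2} + 2 \left(-5\right)^{2}\right) - 1\right)\right) = - 12 \left(- 5 \left(\left(-15 + 5 - 8^{2} + 2 \cdot 25\right) - 1\right)\right) = - 12 \left(- 5 \left(\left(-15 + 5 - 64 + 50\right) - 1\right)\right) = - 12 \left(- 5 \left(-24 - 1\right)\right) = - 12 \left(\left(-5\right) \left(-25\right)\right) = \left(-12\right) 125 = -1500$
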